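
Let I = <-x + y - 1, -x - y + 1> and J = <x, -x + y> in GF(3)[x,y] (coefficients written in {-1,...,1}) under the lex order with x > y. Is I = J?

Since reduced Gröbner bases are canonical representatives of ideals under a given ordering, it suffices to compute and compare them.
Buchberger on the first generating set:
f_1 = -x + y - 1, LT = x.
f_2 = -x - y + 1, LT = x.

S(f_1,f_2): lcm = x. S = y - 1.
  reduce S modulo (f_1, f_2):
  remainder y - 1 ≠ 0; add g_3 = y - 1 to the basis.

The other S-polynomials (S(f_1,g_3), S(f_2,g_3)) all reduce to 0 modulo the current basis, so we have a Gröbner basis.
Inter-reduce: drop elements whose leading term is divisible by another's, tail-reduce, and make monic.
Reduced Gröbner basis: {x, y - 1}.

Buchberger on the second generating set:
h_1 = x, LT = x.
h_2 = -x + y, LT = x.

S(h_1,h_2): lcm = x. S = y.
  reduce S modulo (h_1, h_2):
  remainder y ≠ 0; add k_3 = y to the basis.

The other S-polynomials (S(h_1,k_3), S(h_2,k_3)) all reduce to 0 modulo the current basis, so we have a Gröbner basis.
Inter-reduce: drop elements whose leading term is divisible by another's, tail-reduce, and make monic.
Reduced Gröbner basis: {x, y}.

Since the reduced bases disagree, the two ideals are not the same.

No, the ideals differ.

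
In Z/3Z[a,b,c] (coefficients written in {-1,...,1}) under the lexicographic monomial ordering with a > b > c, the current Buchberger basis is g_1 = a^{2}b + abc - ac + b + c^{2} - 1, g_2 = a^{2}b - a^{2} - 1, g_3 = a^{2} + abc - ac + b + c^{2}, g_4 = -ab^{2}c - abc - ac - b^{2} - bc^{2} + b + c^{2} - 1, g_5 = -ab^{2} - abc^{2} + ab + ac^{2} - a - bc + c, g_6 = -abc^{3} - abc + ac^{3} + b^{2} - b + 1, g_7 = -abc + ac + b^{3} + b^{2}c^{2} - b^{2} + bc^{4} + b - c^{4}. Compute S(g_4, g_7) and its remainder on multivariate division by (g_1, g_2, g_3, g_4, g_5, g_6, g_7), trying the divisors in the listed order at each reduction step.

lcm(LM(g_4), LM(g_7)) = ab^{2}c.
S = (lcm/LT(g_4))·g_4 − (lcm/LT(g_7))·g_7 = -abc + ac + b^{4} + b^{3}c^{2} - b^{3} + b^{2}c^{4} - b^{2} - bc^{4} + bc^{2} - b - c^{2} + 1.
Reduce S modulo (g_1, g_2, g_3, g_4, g_5, g_6, g_7) in that order:
  leading term abc: subtract (1)·g_7 from -abc + ac + b^{4} + b^{3}c^{2} - b^{3} + b^{2}c^{4} - b^{2} - bc^{4} + bc^{2} - b - c^{2} + 1 → b^{4} + b^{3}c^{2} + b^{3} + b^{2}c^{4} - b^{2}c^{2} + bc^{4} + bc^{2} + b + c^{4} - c^{2} + 1
  leading term b^{4}: no divisor's leading term divides it; move b^{4} to the remainder.
  leading term b^{3}c^{2}: no divisor's leading term divides it; move b^{3}c^{2} to the remainder.
  leading term b^{3}: no divisor's leading term divides it; move b^{3} to the remainder.
  leading term b^{2}c^{4}: no divisor's leading term divides it; move b^{2}c^{4} to the remainder.
  leading term b^{2}c^{2}: no divisor's leading term divides it; move -b^{2}c^{2} to the remainder.
  leading term bc^{4}: no divisor's leading term divides it; move bc^{4} to the remainder.
  leading term bc^{2}: no divisor's leading term divides it; move bc^{2} to the remainder.
  leading term b: no divisor's leading term divides it; move b to the remainder.
  leading term c^{4}: no divisor's leading term divides it; move c^{4} to the remainder.
  leading term c^{2}: no divisor's leading term divides it; move -c^{2} to the remainder.
  leading term 1: no divisor's leading term divides it; move 1 to the remainder.
The remainder b^{4} + b^{3}c^{2} + b^{3} + b^{2}c^{4} - b^{2}c^{2} + bc^{4} + bc^{2} + b + c^{4} - c^{2} + 1 is nonzero, so it would be added as the next basis element.

S(g_4, g_7) = -abc + ac + b^{4} + b^{3}c^{2} - b^{3} + b^{2}c^{4} - b^{2} - bc^{4} + bc^{2} - b - c^{2} + 1; remainder on division = b^{4} + b^{3}c^{2} + b^{3} + b^{2}c^{4} - b^{2}c^{2} + bc^{4} + bc^{2} + b + c^{4} - c^{2} + 1.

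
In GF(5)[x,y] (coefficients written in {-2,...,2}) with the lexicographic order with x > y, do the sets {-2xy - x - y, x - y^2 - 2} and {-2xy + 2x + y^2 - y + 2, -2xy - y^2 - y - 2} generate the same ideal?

No, the ideals differ.

Two ideals are equal iff their reduced Gröbner bases coincide (the reduced basis is unique for a fixed ordering).
Buchberger on the first generating set:
f_1 = -2xy - x - y, LT = xy.
f_2 = x - y^2 - 2, LT = x.

S(f_1,f_2): lcm = xy. S = -2x + y^3.
  leading term x: subtract (-2)·f_2 from -2x + y^3 → y^3 - 2y^2 + 1
  leading term y^3: no divisor's leading term divides it; move y^3 to the remainder.
  leading term y^2: no divisor's leading term divides it; move -2y^2 to the remainder.
  leading term 1: no divisor's leading term divides it; move 1 to the remainder.
  remainder y^3 - 2y^2 + 1 ≠ 0; add g_3 = y^3 - 2y^2 + 1 to the basis.

S(f_1,g_3): lcm = xy^3. S = -x - 2y^3.
  leading term x: subtract (-1)·f_2 from -x - 2y^3 → -2y^3 - y^2 - 2
  leading term y^3: subtract (-2)·g_3 from -2y^3 - y^2 - 2 → 0
  remainder 0.

S(f_2,g_3): leading monomials are coprime, so the S-polynomial reduces to 0 (Buchberger's first criterion).
Every S-polynomial of the final basis reduces to 0, so we have a Gröbner basis.
Inter-reduce: drop elements whose leading term is divisible by another's, tail-reduce, and make monic.
Reduced Gröbner basis: {x - y^2 - 2, y^3 - 2y^2 + 1}.

Buchberger on the second generating set:
h_1 = -2xy + 2x + y^2 - y + 2, LT = xy.
h_2 = -2xy - y^2 - y - 2, LT = xy.

S(h_1,h_2): lcm = xy. S = -x - y^2 - 2.
  leading term x: no divisor's leading term divides it; move -x to the remainder.
  leading term y^2: no divisor's leading term divides it; move -y^2 to the remainder.
  leading term 1: no divisor's leading term divides it; move -2 to the remainder.
  remainder -x - y^2 - 2 ≠ 0; add k_3 = -x - y^2 - 2 to the basis.

S(h_1,k_3): lcm = xy. S = -x - y^3 + 2y^2 + y - 1.
  leading term x: subtract (1)·k_3 from -x - y^3 + 2y^2 + y - 1 → -y^3 - 2y^2 + y + 1
  leading term y^3: no divisor's leading term divides it; move -y^3 to the remainder.
  leading term y^2: no divisor's leading term divides it; move -2y^2 to the remainder.
  leading term y: no divisor's leading term divides it; move y to the remainder.
  leading term 1: no divisor's leading term divides it; move 1 to the remainder.
  remainder -y^3 - 2y^2 + y + 1 ≠ 0; add k_4 = -y^3 - 2y^2 + y + 1 to the basis.

S(h_2,k_3): lcm = xy. S = -y^3 - 2y^2 + y + 1.
  leading term y^3: subtract (1)·k_4 from -y^3 - 2y^2 + y + 1 → 0
  remainder 0.

S(h_1,k_4): lcm = xy^3. S = 2xy^2 + xy + x + 2y^4 - 2y^3 - y^2.
  leading term xy^2: subtract (-y)·h_1 from 2xy^2 + xy + x + 2y^4 - 2y^3 - y^2 → -2xy + x + 2y^4 - y^3 - 2y^2 + 2y
  leading term xy: subtract (1)·h_1 from -2xy + x + 2y^4 - y^3 - 2y^2 + 2y → -x + 2y^4 - y^3 + 2y^2 - 2y - 2
  leading term x: subtract (1)·k_3 from -x + 2y^4 - y^3 + 2y^2 - 2y - 2 → 2y^4 - y^3 - 2y^2 - 2y
  leading term y^4: subtract (-2y)·k_4 from 2y^4 - y^3 - 2y^2 - 2y → 0
  remainder 0.

S(h_2,k_4): lcm = xy^3. S = -2xy^2 + xy + x - 2y^4 - 2y^3 + y^2.
  leading term xy^2: subtract (y)·h_1 from -2xy^2 + xy + x - 2y^4 - 2y^3 + y^2 → -xy + x - 2y^4 + 2y^3 + 2y^2 - 2y
  leading term xy: subtract (-2)·h_1 from -xy + x - 2y^4 + 2y^3 + 2y^2 - 2y → -2y^4 + 2y^3 - y^2 + y - 1
  leading term y^4: subtract (2y)·k_4 from -2y^4 + 2y^3 - y^2 + y - 1 → y^3 + 2y^2 - y - 1
  leading term y^3: subtract (-1)·k_4 from y^3 + 2y^2 - y - 1 → 0
  remainder 0.

S(k_3,k_4): leading monomials are coprime, so the S-polynomial reduces to 0 (Buchberger's first criterion).
Every S-polynomial of the final basis reduces to 0, so we have a Gröbner basis.
Inter-reduce: drop elements whose leading term is divisible by another's, tail-reduce, and make monic.
Reduced Gröbner basis: {x + y^2 + 2, y^3 + 2y^2 - y - 1}.

These differ, so the ideals are not equal.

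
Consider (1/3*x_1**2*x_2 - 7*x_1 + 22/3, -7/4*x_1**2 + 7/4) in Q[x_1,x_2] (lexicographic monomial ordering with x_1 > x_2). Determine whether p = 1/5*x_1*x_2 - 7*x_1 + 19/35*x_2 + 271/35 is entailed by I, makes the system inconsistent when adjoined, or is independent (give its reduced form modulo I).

1/5*x_1*x_2 - 7*x_1 + 19/35*x_2 + 271/35 lies in I (it reduces to 0).

First compute the reduced Gröbner basis of I by Buchberger's algorithm.
f_1 = 1/3*x_1**2*x_2 - 7*x_1 + 22/3, LT = x_1**2*x_2.
f_2 = -7/4*x_1**2 + 7/4, LT = x_1**2.

S(f_1,f_2): lcm = x_1**2*x_2. S = -21*x_1 + x_2 + 22.
  reduce S modulo (f_1, f_2):
  remainder -21*x_1 + x_2 + 22 ≠ 0; add h_3 = -21*x_1 + x_2 + 22 to the basis.

S(f_1,h_3): lcm = x_1**2*x_2. S = 1/21*x_1*x_2**2 + 22/21*x_1*x_2 - 21*x_1 + 22.
  reduce S modulo (f_1, f_2, h_3):
  remainder 1/441*x_2**3 + 44/441*x_2**2 + 43/441*x_2 ≠ 0; add h_4 = 1/441*x_2**3 + 44/441*x_2**2 + 43/441*x_2 to the basis.

S(f_2,h_3): lcm = x_1**2. S = 1/21*x_1*x_2 + 22/21*x_1 - 1.
  reduce S modulo (f_1, f_2, h_3, h_4):
  remainder 1/441*x_2**2 + 44/441*x_2 + 43/441 ≠ 0; add h_5 = 1/441*x_2**2 + 44/441*x_2 + 43/441 to the basis.

The other S-polynomials (S(f_1,h_4), S(f_2,h_4), S(h_3,h_4), S(f_1,h_5), S(f_2,h_5), S(h_3,h_5), S(h_4,h_5)) all reduce to 0 modulo the current basis, so we have a Gröbner basis.
Inter-reduce: drop elements whose leading term is divisible by another's, tail-reduce, and make monic.
Reduced Gröbner basis: {x_1 - 1/21*x_2 - 22/21, x_2**2 + 44*x_2 + 43}.
Label its elements g_1 = x_1 - 1/21*x_2 - 22/21, g_2 = x_2**2 + 44*x_2 + 43.

Reduce p = 1/5*x_1*x_2 - 7*x_1 + 19/35*x_2 + 271/35 modulo G:
  leading term x_1*x_2: subtract (1/5*x_2)·g_1 from 1/5*x_1*x_2 - 7*x_1 + 19/35*x_2 + 271/35 → -7*x_1 + 1/105*x_2**2 + 79/105*x_2 + 271/35
  leading term x_1: subtract (-7)·g_1 from -7*x_1 + 1/105*x_2**2 + 79/105*x_2 + 271/35 → 1/105*x_2**2 + 44/105*x_2 + 43/105
  leading term x_2**2: subtract (1/105)·g_2 from 1/105*x_2**2 + 44/105*x_2 + 43/105 → 0
  normal form = 0.
Since the normal form is 0, p ∈ I.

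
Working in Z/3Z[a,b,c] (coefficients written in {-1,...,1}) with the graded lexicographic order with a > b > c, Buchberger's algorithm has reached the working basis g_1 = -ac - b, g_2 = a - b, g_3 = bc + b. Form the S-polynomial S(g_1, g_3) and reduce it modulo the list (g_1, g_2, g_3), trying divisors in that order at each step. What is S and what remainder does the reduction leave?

S(g_1, g_3) = -ab + b^2; remainder on division = 0.

lcm(LM(g_1), LM(g_3)) = abc.
S = (lcm/LT(g_1))·g_1 − (lcm/LT(g_3))·g_3 = -ab + b^2.
Reduce S modulo (g_1, g_2, g_3) in that order:
  leading term ab: subtract (-b)·g_2 from -ab + b^2 → 0
The remainder is 0, so this S-polynomial contributes no new basis element.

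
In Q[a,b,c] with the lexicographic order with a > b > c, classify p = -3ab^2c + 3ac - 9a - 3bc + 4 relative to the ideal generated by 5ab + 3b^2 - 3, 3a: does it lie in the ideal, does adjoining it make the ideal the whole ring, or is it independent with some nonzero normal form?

-3ab^2c + 3ac - 9a - 3bc + 4 is independent of I; its normal form modulo I is -3bc + 4.

First compute the reduced Gröbner basis of I by Buchberger's algorithm.
f_1 = 5ab + 3b^2 - 3, LT = ab.
f_2 = 3a, LT = a.

S(f_1,f_2): lcm = ab. S = 3/5b^2 - 3/5.
  leading term b^2: no divisor's leading term divides it; move 3/5b^2 to the remainder.
  leading term 1: no divisor's leading term divides it; move -3/5 to the remainder.
  remainder 3/5b^2 - 3/5 ≠ 0; add h_3 = 3/5b^2 - 3/5 to the basis.

The other S-polynomials (S(f_1,h_3), S(f_2,h_3)) all reduce to 0 modulo the current basis, so we have a Gröbner basis.
Inter-reduce: drop elements whose leading term is divisible by another's, tail-reduce, and make monic.
Reduced Gröbner basis: {a, b^2 - 1}.
Label its elements g_1 = a, g_2 = b^2 - 1.

Reduce p = -3ab^2c + 3ac - 9a - 3bc + 4 modulo G:
  leading term ab^2c: subtract (-3b^2c)·g_1 from -3ab^2c + 3ac - 9a - 3bc + 4 → 3ac - 9a - 3bc + 4
  leading term ac: subtract (3c)·g_1 from 3ac - 9a - 3bc + 4 → -9a - 3bc + 4
  leading term a: subtract (-9)·g_1 from -9a - 3bc + 4 → -3bc + 4
  leading term bc: no divisor's leading term divides it; move -3bc to the remainder.
  leading term 1: no divisor's leading term divides it; move 4 to the remainder.
  normal form = -3bc + 4.
The normal form is nonzero, so p ∉ I. Since p minus its normal form lies in I, I + (p) = I + (r) where r = -3bc + 4; decide whether this ideal is the whole ring.
Run Buchberger on G together with r (pairs among the g_i already reduce to 0 since G is a Gröbner basis):
g_1 = a, LT = a.
g_2 = b^2 - 1, LT = b^2.
r = -3bc + 4, LT = bc.

S(g_2,r): lcm = b^2c. S = 4/3b - c.
  leading term b: no divisor's leading term divides it; move 4/3b to the remainder.
  leading term c: no divisor's leading term divides it; move -c to the remainder.
  remainder 4/3b - c ≠ 0; add m_4 = 4/3b - c to the basis.

S(r,m_4): lcm = bc. S = 3/4c^2 - 4/3.
  leading term c^2: no divisor's leading term divides it; move 3/4c^2 to the remainder.
  leading term 1: no divisor's leading term divides it; move -4/3 to the remainder.
  remainder 3/4c^2 - 4/3 ≠ 0; add m_5 = 3/4c^2 - 4/3 to the basis.

The other S-polynomials (S(g_1,g_2), S(g_1,r), S(g_1,m_4), S(g_2,m_4), S(g_1,m_5), S(g_2,m_5), S(r,m_5), S(m_4,m_5)) all reduce to 0 modulo the current basis, so we have a Gröbner basis.
Inter-reduce: drop elements whose leading term is divisible by another's, tail-reduce, and make monic.
Reduced Gröbner basis: {a, b - 3/4c, c^2 - 16/9}.
The reduced Gröbner basis of I + (p) is {a, b - 3/4c, c^2 - 16/9} ≠ {1}, a proper ideal, so the enlarged system stays consistent: p is independent of I, with normal form -3bc + 4.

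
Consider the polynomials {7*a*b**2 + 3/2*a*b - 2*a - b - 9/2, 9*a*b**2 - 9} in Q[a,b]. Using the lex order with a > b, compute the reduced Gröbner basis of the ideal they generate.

f_1 = 7*a*b**2 + 3/2*a*b - 2*a - b - 9/2, LT = a*b**2.
f_2 = 9*a*b**2 - 9, LT = a*b**2.

S(f_1,f_2): lcm = a*b**2. S = 3/14*a*b - 2/7*a - 1/7*b + 5/14.
  reduce S modulo (f_1, f_2):
  remainder 3/14*a*b - 2/7*a - 1/7*b + 5/14 ≠ 0; add g_3 = 3/14*a*b - 2/7*a - 1/7*b + 5/14 to the basis.

S(f_1,g_3): lcm = a*b**2. S = 65/42*a*b - 2/7*a + 2/3*b**2 - 38/21*b - 9/14.
  reduce S modulo (f_1, f_2, g_3):
  remainder 16/9*a + 2/3*b**2 - 7/9*b - 29/9 ≠ 0; add g_4 = 16/9*a + 2/3*b**2 - 7/9*b - 29/9 to the basis.

S(f_1,g_4): lcm = a*b**2. S = 3/14*a*b - 2/7*a - 3/8*b**4 + 7/16*b**3 + 29/16*b**2 - 1/7*b - 9/14.
  reduce S modulo (f_1, f_2, g_3, g_4):
  remainder -3/8*b**4 + 7/16*b**3 + 29/16*b**2 - 1 ≠ 0; add g_5 = -3/8*b**4 + 7/16*b**3 + 29/16*b**2 - 1 to the basis.

S(g_3,g_4): lcm = a*b. S = -4/3*a - 3/8*b**3 + 7/16*b**2 + 55/48*b + 5/3.
  reduce S modulo (f_1, f_2, g_3, g_4, g_5):
  remainder -3/8*b**3 + 15/16*b**2 + 9/16*b - 3/4 ≠ 0; add g_6 = -3/8*b**3 + 15/16*b**2 + 9/16*b - 3/4 to the basis.

The other S-polynomials (S(f_2,g_3), S(f_2,g_4), S(f_1,g_5), S(f_2,g_5), S(g_3,g_5), S(g_4,g_5), S(f_1,g_6), S(f_2,g_6), S(g_3,g_6), S(g_4,g_6), S(g_5,g_6)) all reduce to 0 modulo the current basis, so we have a Gröbner basis.
Inter-reduce: drop elements whose leading term is divisible by another's, tail-reduce, and make monic.

G = {a + 3/8*b**2 - 7/16*b - 29/16, b**3 - 5/2*b**2 - 3/2*b + 2}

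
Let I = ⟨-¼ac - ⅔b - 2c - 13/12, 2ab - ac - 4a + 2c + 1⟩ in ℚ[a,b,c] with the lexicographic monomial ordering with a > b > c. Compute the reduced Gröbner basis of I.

f_1 = -¼ac - ⅔b - 2c - 13/12, LT = ac.
f_2 = 2ab - ac - 4a + 2c + 1, LT = ab.

S(f_1,f_2): lcm = abc. S = ½ac² + 2ac + 8/3b² + 8bc + 13/3b - c² - ½c.
  leading term ac²: subtract (-2c)·f_1 from ½ac² + 2ac + 8/3b² + 8bc + 13/3b - c² - ½c → 2ac + 8/3b² + 20/3bc + 13/3b - 5c² - 8/3c
  leading term ac: subtract (-8)·f_1 from 2ac + 8/3b² + 20/3bc + 13/3b - 5c² - 8/3c → 8/3b² + 20/3bc - b - 5c² - 56/3c - 26/3
  leading term b²: no divisor's leading term divides it; move 8/3b² to the remainder.
  leading term bc: no divisor's leading term divides it; move 20/3bc to the remainder.
  leading term b: no divisor's leading term divides it; move -b to the remainder.
  leading term c²: no divisor's leading term divides it; move -5c² to the remainder.
  leading term c: no divisor's leading term divides it; move -56/3c to the remainder.
  leading term 1: no divisor's leading term divides it; move -26/3 to the remainder.
  remainder 8/3b² + 20/3bc - b - 5c² - 56/3c - 26/3 ≠ 0; add g_3 = 8/3b² + 20/3bc - b - 5c² - 56/3c - 26/3 to the basis.

S(f_1,g_3): leading monomials are coprime, so the S-polynomial reduces to 0 (Buchberger's first criterion).
S(f_2,g_3): lcm = ab². S = -3abc - 13/8ab + 15/8ac² + 7ac + 13/4a + bc + ½b.
  leading term abc: subtract (12b)·f_1 from -3abc - 13/8ab + 15/8ac² + 7ac + 13/4a + bc + ½b → -13/8ab + 15/8ac² + 7ac + 13/4a + 8b² + 25bc + 27/2b
  leading term ab: subtract (-13/16)·f_2 from -13/8ab + 15/8ac² + 7ac + 13/4a + 8b² + 25bc + 27/2b → 15/8ac² + 99/16ac + 8b² + 25bc + 27/2b + 13/8c + 13/16
  leading term ac²: subtract (-15/2c)·f_1 from 15/8ac² + 99/16ac + 8b² + 25bc + 27/2b + 13/8c + 13/16 → 99/16ac + 8b² + 20bc + 27/2b - 15c² - 13/2c + 13/16
  leading term ac: subtract (-99/4)·f_1 from 99/16ac + 8b² + 20bc + 27/2b - 15c² - 13/2c + 13/16 → 8b² + 20bc - 3b - 15c² - 56c - 26
  leading term b²: subtract (3)·g_3 from 8b² + 20bc - 3b - 15c² - 56c - 26 → 0
  remainder 0.

Every S-polynomial of the final basis reduces to 0, so we have a Gröbner basis.

G = {ab - 2a + 4/3b + 5c + 8/3, ac + 8/3b + 8c + 13/3, b² + 5/2bc - ⅜b - 15/8c² - 7c - 13/4}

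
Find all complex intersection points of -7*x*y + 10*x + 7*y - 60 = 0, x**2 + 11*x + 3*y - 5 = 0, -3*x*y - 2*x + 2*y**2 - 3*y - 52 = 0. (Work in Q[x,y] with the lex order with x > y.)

Compute a lex Gröbner basis by Buchberger's algorithm.
f_1 = -7*x*y + 10*x + 7*y - 60, LT = x*y.
f_2 = x**2 + 11*x + 3*y - 5, LT = x**2.
f_3 = -3*x*y - 2*x + 2*y**2 - 3*y - 52, LT = x*y.

S(f_1,f_2): lcm = x**2*y. S = -10/7*x**2 - 12*x*y + 60/7*x - 3*y**2 + 5*y.
  leading term x**2: subtract (-10/7)·f_2 from -10/7*x**2 - 12*x*y + 60/7*x - 3*y**2 + 5*y → -12*x*y + 170/7*x - 3*y**2 + 65/7*y - 50/7
  leading term x*y: subtract (12/7)·f_1 from -12*x*y + 170/7*x - 3*y**2 + 65/7*y - 50/7 → 50/7*x - 3*y**2 - 19/7*y + 670/7
  leading term x: no divisor's leading term divides it; move 50/7*x to the remainder.
  leading term y**2: no divisor's leading term divides it; move -3*y**2 to the remainder.
  leading term y: no divisor's leading term divides it; move -19/7*y to the remainder.
  leading term 1: no divisor's leading term divides it; move 670/7 to the remainder.
  remainder 50/7*x - 3*y**2 - 19/7*y + 670/7 ≠ 0; add h_4 = 50/7*x - 3*y**2 - 19/7*y + 670/7 to the basis.

S(f_1,f_3): lcm = x*y. S = -44/21*x + 2/3*y**2 - 2*y - 184/21.
  leading term x: subtract (-22/75)·h_4 from -44/21*x + 2/3*y**2 - 2*y - 184/21 → -16/75*y**2 - 1468/525*y + 676/35
  leading term y**2: no divisor's leading term divides it; move -16/75*y**2 to the remainder.
  leading term y: no divisor's leading term divides it; move -1468/525*y to the remainder.
  leading term 1: no divisor's leading term divides it; move 676/35 to the remainder.
  remainder -16/75*y**2 - 1468/525*y + 676/35 ≠ 0; add h_5 = -16/75*y**2 - 1468/525*y + 676/35 to the basis.

S(f_2,f_3): lcm = x**2*y. S = -2/3*x**2 + 2/3*x*y**2 + 10*x*y - 52/3*x + 3*y**2 - 5*y.
  leading term x**2: subtract (-2/3)·f_2 from -2/3*x**2 + 2/3*x*y**2 + 10*x*y - 52/3*x + 3*y**2 - 5*y → 2/3*x*y**2 + 10*x*y - 10*x + 3*y**2 - 3*y - 10/3
  leading term x*y**2: subtract (-2/21*y)·f_1 from 2/3*x*y**2 + 10*x*y - 10*x + 3*y**2 - 3*y - 10/3 → 230/21*x*y - 10*x + 11/3*y**2 - 61/7*y - 10/3
  leading term x*y: subtract (-230/147)·f_1 from 230/21*x*y - 10*x + 11/3*y**2 - 61/7*y - 10/3 → 830/147*x + 11/3*y**2 + 47/21*y - 14290/147
  leading term x: subtract (83/105)·h_4 from 830/147*x + 11/3*y**2 + 47/21*y - 14290/147 → 634/105*y**2 + 1074/245*y - 25412/147
  leading term y**2: subtract (-1585/56)·h_5 from 634/105*y**2 + 1074/245*y - 25412/147 → -21979/294*y + 109895/294
  leading term y: no divisor's leading term divides it; move -21979/294*y to the remainder.
  leading term 1: no divisor's leading term divides it; move 109895/294 to the remainder.
  remainder -21979/294*y + 109895/294 ≠ 0; add h_6 = -21979/294*y + 109895/294 to the basis.

S(f_1,h_4): lcm = x*y. S = -10/7*x + 21/50*y**3 + 19/50*y**2 - 72/5*y + 60/7.
  leading term x: subtract (-1/5)·h_4 from -10/7*x + 21/50*y**3 + 19/50*y**2 - 72/5*y + 60/7 → 21/50*y**3 - 11/50*y**2 - 523/35*y + 194/7
  leading term y**3: subtract (-63/32*y)·h_5 from 21/50*y**3 - 11/50*y**2 - 523/35*y + 194/7 → -229/40*y**2 + 6463/280*y + 194/7
  leading term y**2: subtract (3435/128)·h_5 from -229/40*y**2 + 6463/280*y + 194/7 → 21979/224*y - 109895/224
  leading term y: subtract (-21/16)·h_6 from 21979/224*y - 109895/224 → 0
  remainder 0.

S(f_2,h_4): lcm = x**2. S = 21/50*x*y**2 + 19/50*x*y - 12/5*x + 3*y - 5.
  leading term x*y**2: subtract (-3/50*y)·f_1 from 21/50*x*y**2 + 19/50*x*y - 12/5*x + 3*y - 5 → 49/50*x*y - 12/5*x + 21/50*y**2 - 3/5*y - 5
  leading term x*y: subtract (-7/50)·f_1 from 49/50*x*y - 12/5*x + 21/50*y**2 - 3/5*y - 5 → -x + 21/50*y**2 + 19/50*y - 67/5
  leading term x: subtract (-7/50)·h_4 from -x + 21/50*y**2 + 19/50*y - 67/5 → 0
  remainder 0.

S(f_3,h_4): lcm = x*y. S = 2/3*x + 21/50*y**3 - 43/150*y**2 - 62/5*y + 52/3.
  leading term x: subtract (7/75)·h_4 from 2/3*x + 21/50*y**3 - 43/150*y**2 - 62/5*y + 52/3 → 21/50*y**3 - 1/150*y**2 - 911/75*y + 42/5
  leading term y**3: subtract (-63/32*y)·h_5 from 21/50*y**3 - 1/150*y**2 - 911/75*y + 42/5 → -3307/600*y**2 + 15527/600*y + 42/5
  leading term y**2: subtract (3307/128)·h_5 from -3307/600*y**2 + 15527/600*y + 42/5 → 21979/224*y - 109895/224
  leading term y: subtract (-21/16)·h_6 from 21979/224*y - 109895/224 → 0
  remainder 0.

S(f_1,h_5): lcm = x*y**2. S = -407/28*x*y + 2535/28*x - y**2 + 60/7*y.
  leading term x*y: subtract (407/196)·f_1 from -407/28*x*y + 2535/28*x - y**2 + 60/7*y → 13675/196*x - y**2 - 167/28*y + 6105/49
  leading term x: subtract (547/56)·h_4 from 13675/196*x - y**2 - 167/28*y + 6105/49 → 1585/56*y**2 + 8055/392*y - 158825/196
  leading term y**2: subtract (-118875/896)·h_5 from 1585/56*y**2 + 8055/392*y - 158825/196 → -549475/1568*y + 2747375/1568
  leading term y: subtract (75/16)·h_6 from -549475/1568*y + 2747375/1568 → 0
  remainder 0.

S(f_2,h_5): leading monomials are coprime, so the S-polynomial reduces to 0 (Buchberger's first criterion).
S(f_3,h_5): lcm = x*y**2. S = -1045/84*x*y + 2535/28*x - 2/3*y**3 + y**2 + 52/3*y.
  leading term x*y: subtract (1045/588)·f_1 from -1045/84*x*y + 2535/28*x - 2/3*y**3 + y**2 + 52/3*y → 42785/588*x - 2/3*y**3 + y**2 + 137/28*y + 5225/49
  leading term x: subtract (8557/840)·h_4 from 42785/588*x - 2/3*y**3 + y**2 + 137/28*y + 5225/49 → -2/3*y**3 + 8837/280*y**2 + 191353/5880*y - 510619/588
  leading term y**3: subtract (25/8*y)·h_5 from -2/3*y**3 + 8837/280*y**2 + 191353/5880*y - 510619/588 → 33851/840*y**2 - 163547/5880*y - 510619/588
  leading term y**2: subtract (-169255/896)·h_5 from 33851/840*y**2 - 163547/5880*y - 510619/588 → -373643/672*y + 1868215/672
  leading term y: subtract (119/16)·h_6 from -373643/672*y + 1868215/672 → 0
  remainder 0.

S(h_4,h_5): leading monomials are coprime, so the S-polynomial reduces to 0 (Buchberger's first criterion).
S(f_1,h_6): lcm = x*y. S = 25/7*x - y + 60/7.
  leading term x: subtract (1/2)·h_4 from 25/7*x - y + 60/7 → 3/2*y**2 + 5/14*y - 275/7
  leading term y**2: subtract (-225/32)·h_5 from 3/2*y**2 + 5/14*y - 275/7 → -1081/56*y + 5405/56
  leading term y: subtract (22701/87916)·h_6 from -1081/56*y + 5405/56 → 0
  remainder 0.

S(f_2,h_6): leading monomials are coprime, so the S-polynomial reduces to 0 (Buchberger's first criterion).
S(f_3,h_6): lcm = x*y. S = 17/3*x - 2/3*y**2 + y + 52/3.
  leading term x: subtract (119/150)·h_4 from 17/3*x - 2/3*y**2 + y + 52/3 → 257/150*y**2 + 473/150*y - 293/5
  leading term y**2: subtract (-257/32)·h_5 from 257/150*y**2 + 473/150*y - 293/5 → -1081/56*y + 5405/56
  leading term y: subtract (22701/87916)·h_6 from -1081/56*y + 5405/56 → 0
  remainder 0.

S(h_4,h_6): leading monomials are coprime, so the S-polynomial reduces to 0 (Buchberger's first criterion).
S(h_5,h_6): lcm = y**2. S = 507/28*y - 2535/28.
  leading term y: subtract (-10647/43958)·h_6 from 507/28*y - 2535/28 → 0
  remainder 0.

Every S-polynomial of the final basis reduces to 0, so we have a Gröbner basis.
Inter-reduce: drop elements whose leading term is divisible by another's, tail-reduce, and make monic.
Reduced Gröbner basis: {x + 1, y - 5}.

From the last basis element, y - 5 = 0, so y takes values in {5}. Each choice, substituted upward through the basis, yields the corresponding point(s) of the solution set.
  y = 5: the earlier basis element becomes x + 1 = 0, giving x = -1 — point (-1, 5).
Substituting each solution back into the original system confirms all equations vanish.

{(-1, 5)}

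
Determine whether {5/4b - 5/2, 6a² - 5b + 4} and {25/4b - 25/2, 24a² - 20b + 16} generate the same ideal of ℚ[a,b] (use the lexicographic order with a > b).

Equality of ideals is decidable: compute both reduced Gröbner bases (unique for the ordering) and check whether they agree.
Buchberger on the first generating set:
f_1 = 5/4b - 5/2, LT = b.
f_2 = 6a² - 5b + 4, LT = a².

S(f_1,f_2): leading monomials are coprime, so the S-polynomial reduces to 0 (Buchberger's first criterion).
Every S-polynomial of the final basis reduces to 0, so we have a Gröbner basis.
Inter-reduce: drop elements whose leading term is divisible by another's, tail-reduce, and make monic.
Reduced Gröbner basis: {a² - 1, b - 2}.

Buchberger on the second generating set:
h_1 = 25/4b - 25/2, LT = b.
h_2 = 24a² - 20b + 16, LT = a².

S(h_1,h_2): leading monomials are coprime, so the S-polynomial reduces to 0 (Buchberger's first criterion).
Every S-polynomial of the final basis reduces to 0, so we have a Gröbner basis.
Inter-reduce: drop elements whose leading term is divisible by another's, tail-reduce, and make monic.
Reduced Gröbner basis: {a² - 1, b - 2}.

Same reduced basis, so the two generating sets span the same ideal.

Yes, the ideals are equal.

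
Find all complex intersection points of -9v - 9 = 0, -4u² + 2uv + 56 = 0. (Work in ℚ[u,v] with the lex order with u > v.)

{(-4, -1), (7/2, -1)}

Compute a lex Gröbner basis by Buchberger's algorithm.
f_1 = -9v - 9, LT = v.
f_2 = -4u² + 2uv + 56, LT = u².

The S-polynomials (S(f_1,f_2)) all reduce to 0 modulo the current basis, so we have a Gröbner basis.
Inter-reduce: drop elements whose leading term is divisible by another's, tail-reduce, and make monic.
Reduced Gröbner basis: {u² + ½u - 14, v + 1}.

From the last basis element, v + 1 = 0, so v takes values in {-1}. Each choice, substituted upward through the basis, yields the corresponding point(s) of the solution set.
  v = -1: the earlier basis element becomes u² + ½u - 14 = 0, giving u = -4, 7/2 — points (-4, -1), (7/2, -1).
A lex Gröbner basis triangularizes the system, enabling back-substitution.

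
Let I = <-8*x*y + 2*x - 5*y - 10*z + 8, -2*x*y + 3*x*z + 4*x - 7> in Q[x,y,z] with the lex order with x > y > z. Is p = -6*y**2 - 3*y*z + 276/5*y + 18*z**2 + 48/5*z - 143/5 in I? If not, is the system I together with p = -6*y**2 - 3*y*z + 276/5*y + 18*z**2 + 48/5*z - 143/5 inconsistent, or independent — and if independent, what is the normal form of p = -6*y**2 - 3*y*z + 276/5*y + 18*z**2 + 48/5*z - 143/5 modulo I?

First compute the reduced Gröbner basis of I by Buchberger's algorithm.
f_1 = -8*x*y + 2*x - 5*y - 10*z + 8, LT = x*y.
f_2 = -2*x*y + 3*x*z + 4*x - 7, LT = x*y.

S(f_1,f_2): lcm = x*y. S = 3/2*x*z + 7/4*x + 5/8*y + 5/4*z - 9/2.
  leading term x*z: no divisor's leading term divides it; move 3/2*x*z to the remainder.
  leading term x: no divisor's leading term divides it; move 7/4*x to the remainder.
  leading term y: no divisor's leading term divides it; move 5/8*y to the remainder.
  leading term z: no divisor's leading term divides it; move 5/4*z to the remainder.
  leading term 1: no divisor's leading term divides it; move -9/2 to the remainder.
  remainder 3/2*x*z + 7/4*x + 5/8*y + 5/4*z - 9/2 ≠ 0; add h_3 = 3/2*x*z + 7/4*x + 5/8*y + 5/4*z - 9/2 to the basis.

S(f_1,h_3): lcm = x*y*z. S = -7/6*x*y - 1/4*x*z - 5/12*y**2 - 5/24*y*z + 3*y + 5/4*z**2 - z.
  leading term x*y: subtract (7/48)·f_1 from -7/6*x*y - 1/4*x*z - 5/12*y**2 - 5/24*y*z + 3*y + 5/4*z**2 - z → -1/4*x*z - 7/24*x - 5/12*y**2 - 5/24*y*z + 179/48*y + 5/4*z**2 + 11/24*z - 7/6
  leading term x*z: subtract (-1/6)·h_3 from -1/4*x*z - 7/24*x - 5/12*y**2 - 5/24*y*z + 179/48*y + 5/4*z**2 + 11/24*z - 7/6 → -5/12*y**2 - 5/24*y*z + 23/6*y + 5/4*z**2 + 2/3*z - 23/12
  leading term y**2: no divisor's leading term divides it; move -5/12*y**2 to the remainder.
  leading term y*z: no divisor's leading term divides it; move -5/24*y*z to the remainder.
  leading term y: no divisor's leading term divides it; move 23/6*y to the remainder.
  leading term z**2: no divisor's leading term divides it; move 5/4*z**2 to the remainder.
  leading term z: no divisor's leading term divides it; move 2/3*z to the remainder.
  leading term 1: no divisor's leading term divides it; move -23/12 to the remainder.
  remainder -5/12*y**2 - 5/24*y*z + 23/6*y + 5/4*z**2 + 2/3*z - 23/12 ≠ 0; add h_4 = -5/12*y**2 - 5/24*y*z + 23/6*y + 5/4*z**2 + 2/3*z - 23/12 to the basis.

The other S-polynomials (S(f_2,h_3), S(f_1,h_4), S(f_2,h_4), S(h_3,h_4)) all reduce to 0 modulo the current basis, so we have a Gröbner basis.
Inter-reduce: drop elements whose leading term is divisible by another's, tail-reduce, and make monic.
Reduced Gröbner basis: {x*y - 1/4*x + 5/8*y + 5/4*z - 1, x*z + 7/6*x + 5/12*y + 5/6*z - 3, y**2 + 1/2*y*z - 46/5*y - 3*z**2 - 8/5*z + 23/5}.
Label its elements g_1 = x*y - 1/4*x + 5/8*y + 5/4*z - 1, g_2 = x*z + 7/6*x + 5/12*y + 5/6*z - 3, g_3 = y**2 + 1/2*y*z - 46/5*y - 3*z**2 - 8/5*z + 23/5.

Reduce p = -6*y**2 - 3*y*z + 276/5*y + 18*z**2 + 48/5*z - 143/5 modulo G:
  leading term y**2: subtract (-6)·g_3 from -6*y**2 - 3*y*z + 276/5*y + 18*z**2 + 48/5*z - 143/5 → -1
  leading term 1: no divisor's leading term divides it; move -1 to the remainder.
  normal form = -1.
The normal form is nonzero, so p ∉ I. Since p minus its normal form lies in I, I + (p) = I + (r) where r = -1; decide whether this ideal is the whole ring.
Here r = -1 is a nonzero constant, hence a unit: 1 ∈ I + (p), the Gröbner basis of I + (p) is {1}, and the enlarged system has no common solution — adjoining p is inconsistent.

Adjoining -6*y**2 - 3*y*z + 276/5*y + 18*z**2 + 48/5*z - 143/5 makes the ideal the whole ring: the system is inconsistent.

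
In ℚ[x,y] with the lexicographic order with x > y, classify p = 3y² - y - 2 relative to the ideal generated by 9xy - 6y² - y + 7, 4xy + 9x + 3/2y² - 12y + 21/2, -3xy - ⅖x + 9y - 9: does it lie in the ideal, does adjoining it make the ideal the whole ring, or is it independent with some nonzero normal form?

First compute the reduced Gröbner basis of I by Buchberger's algorithm.
f_1 = 9xy - 6y² - y + 7, LT = xy.
f_2 = 4xy + 9x + 3/2y² - 12y + 21/2, LT = xy.
f_3 = -3xy - ⅖x + 9y - 9, LT = xy.

S(f_1,f_2): lcm = xy. S = -9/4x - 25/24y² + 26/9y - 133/72.
  reduce S modulo (f_1, f_2, f_3):
  remainder -9/4x - 25/24y² + 26/9y - 133/72 ≠ 0; add h_4 = -9/4x - 25/24y² + 26/9y - 133/72 to the basis.

S(f_1,f_3): lcm = xy. S = -2/15x - ⅔y² + 26/9y - 20/9.
  reduce S modulo (f_1, f_2, f_3, h_4):
  remainder -49/81y² + 3302/1215y - 2567/1215 ≠ 0; add h_5 = -49/81y² + 3302/1215y - 2567/1215 to the basis.

S(f_1,h_4): lcm = xy. S = -25/54y³ + 50/81y² - 151/162y + 7/9.
  reduce S modulo (f_1, f_2, f_3, h_4, h_5):
  remainder -14132/2401y + 14132/2401 ≠ 0; add h_6 = -14132/2401y + 14132/2401 to the basis.

The other S-polynomials (S(f_2,f_3), S(f_2,h_4), S(f_3,h_4), S(f_1,h_5), S(f_2,h_5), S(f_3,h_5), S(h_4,h_5), S(f_1,h_6), S(f_2,h_6), S(f_3,h_6), S(h_4,h_6), S(h_5,h_6)) all reduce to 0 modulo the current basis, so we have a Gröbner basis.
Inter-reduce: drop elements whose leading term is divisible by another's, tail-reduce, and make monic.
Reduced Gröbner basis: {x, y - 1}.
Label its elements g_1 = x, g_2 = y - 1.

Reduce p = 3y² - y - 2 modulo G:
  leading term y²: subtract (3y)·g_2 from 3y² - y - 2 → 2y - 2
  leading term y: subtract (2)·g_2 from 2y - 2 → 0
  normal form = 0.
Since the normal form is 0, p ∈ I.

The remainder on division by a Gröbner basis is unique — it is the normal form.

3y² - y - 2 lies in I (it reduces to 0).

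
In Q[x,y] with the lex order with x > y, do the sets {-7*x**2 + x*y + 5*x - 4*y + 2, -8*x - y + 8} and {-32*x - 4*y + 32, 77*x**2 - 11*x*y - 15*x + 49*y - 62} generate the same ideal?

Yes, the ideals are equal.

Equality of ideals is decidable: compute both reduced Gröbner bases (unique for the ordering) and check whether they agree.
Buchberger on the first generating set:
f_1 = -7*x**2 + x*y + 5*x - 4*y + 2, LT = x**2.
f_2 = -8*x - y + 8, LT = x.

S(f_1,f_2): lcm = x**2. S = -15/56*x*y + 2/7*x + 4/7*y - 2/7.
  leading term x*y: subtract (15/448*y)·f_2 from -15/56*x*y + 2/7*x + 4/7*y - 2/7 → 2/7*x + 15/448*y**2 + 17/56*y - 2/7
  leading term x: subtract (-1/28)·f_2 from 2/7*x + 15/448*y**2 + 17/56*y - 2/7 → 15/448*y**2 + 15/56*y
  leading term y**2: no divisor's leading term divides it; move 15/448*y**2 to the remainder.
  leading term y: no divisor's leading term divides it; move 15/56*y to the remainder.
  remainder 15/448*y**2 + 15/56*y ≠ 0; add g_3 = 15/448*y**2 + 15/56*y to the basis.

The other S-polynomials (S(f_1,g_3), S(f_2,g_3)) all reduce to 0 modulo the current basis, so we have a Gröbner basis.
Inter-reduce: drop elements whose leading term is divisible by another's, tail-reduce, and make monic.
Reduced Gröbner basis: {x + 1/8*y - 1, y**2 + 8*y}.

Buchberger on the second generating set:
h_1 = -32*x - 4*y + 32, LT = x.
h_2 = 77*x**2 - 11*x*y - 15*x + 49*y - 62, LT = x**2.

S(h_1,h_2): lcm = x**2. S = 15/56*x*y - 62/77*x - 7/11*y + 62/77.
  leading term x*y: subtract (-15/1792*y)·h_1 from 15/56*x*y - 62/77*x - 7/11*y + 62/77 → -62/77*x - 15/448*y**2 - 227/616*y + 62/77
  leading term x: subtract (31/1232)·h_1 from -62/77*x - 15/448*y**2 - 227/616*y + 62/77 → -15/448*y**2 - 15/56*y
  leading term y**2: no divisor's leading term divides it; move -15/448*y**2 to the remainder.
  leading term y: no divisor's leading term divides it; move -15/56*y to the remainder.
  remainder -15/448*y**2 - 15/56*y ≠ 0; add k_3 = -15/448*y**2 - 15/56*y to the basis.

The other S-polynomials (S(h_1,k_3), S(h_2,k_3)) all reduce to 0 modulo the current basis, so we have a Gröbner basis.
Inter-reduce: drop elements whose leading term is divisible by another's, tail-reduce, and make monic.
Reduced Gröbner basis: {x + 1/8*y - 1, y**2 + 8*y}.

These coincide, so the ideals are equal.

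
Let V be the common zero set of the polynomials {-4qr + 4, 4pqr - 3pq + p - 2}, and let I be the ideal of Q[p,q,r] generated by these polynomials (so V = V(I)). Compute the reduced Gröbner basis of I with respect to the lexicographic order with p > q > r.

This is the nonlinear analogue of row-reducing a linear system.

f_1 = -4qr + 4, LT = qr.
f_2 = 4pqr - 3pq + p - 2, LT = pqr.

S(f_1,f_2): lcm = pqr. S = 3/4pq - 5/4p + 1/2.
  reduce S modulo (f_1, f_2):
  remainder 3/4pq - 5/4p + 1/2 ≠ 0; add g_3 = 3/4pq - 5/4p + 1/2 to the basis.

S(f_1,g_3): lcm = pqr. S = 5/3pr - p - 2/3r.
  reduce S modulo (f_1, f_2, g_3):
  remainder 5/3pr - p - 2/3r ≠ 0; add g_4 = 5/3pr - p - 2/3r to the basis.

The other S-polynomials (S(f_2,g_3), S(f_1,g_4), S(f_2,g_4), S(g_3,g_4)) all reduce to 0 modulo the current basis, so we have a Gröbner basis.
Inter-reduce: drop elements whose leading term is divisible by another's, tail-reduce, and make monic.

G = {pq - 5/3p + 2/3, pr - 3/5p - 2/5r, qr - 1}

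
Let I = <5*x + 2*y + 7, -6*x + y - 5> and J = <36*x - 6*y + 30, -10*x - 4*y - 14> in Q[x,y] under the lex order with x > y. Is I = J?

Equality of ideals is decidable: compute both reduced Gröbner bases (unique for the ordering) and check whether they agree.
Buchberger on the first generating set:
f_1 = 5*x + 2*y + 7, LT = x.
f_2 = -6*x + y - 5, LT = x.

S(f_1,f_2): lcm = x. S = 17/30*y + 17/30.
  leading term y: no divisor's leading term divides it; move 17/30*y to the remainder.
  leading term 1: no divisor's leading term divides it; move 17/30 to the remainder.
  remainder 17/30*y + 17/30 ≠ 0; add g_3 = 17/30*y + 17/30 to the basis.

The other S-polynomials (S(f_1,g_3), S(f_2,g_3)) all reduce to 0 modulo the current basis, so we have a Gröbner basis.
Inter-reduce: drop elements whose leading term is divisible by another's, tail-reduce, and make monic.
Reduced Gröbner basis: {x + 1, y + 1}.

Buchberger on the second generating set:
h_1 = 36*x - 6*y + 30, LT = x.
h_2 = -10*x - 4*y - 14, LT = x.

S(h_1,h_2): lcm = x. S = -17/30*y - 17/30.
  leading term y: no divisor's leading term divides it; move -17/30*y to the remainder.
  leading term 1: no divisor's leading term divides it; move -17/30 to the remainder.
  remainder -17/30*y - 17/30 ≠ 0; add k_3 = -17/30*y - 17/30 to the basis.

The other S-polynomials (S(h_1,k_3), S(h_2,k_3)) all reduce to 0 modulo the current basis, so we have a Gröbner basis.
Inter-reduce: drop elements whose leading term is divisible by another's, tail-reduce, and make monic.
Reduced Gröbner basis: {x + 1, y + 1}.

The two bases agree; hence the ideals are identical.

Yes, the ideals are equal.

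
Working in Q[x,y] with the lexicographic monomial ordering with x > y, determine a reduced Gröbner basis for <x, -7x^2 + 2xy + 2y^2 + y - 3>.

G = {x, y^2 + 1/2y - 3/2}

Buchberger's algorithm terminates because the ascending chain of leading-term ideals stabilizes.

f_1 = x, LT = x.
f_2 = -7x^2 + 2xy + 2y^2 + y - 3, LT = x^2.

S(f_1,f_2): lcm = x^2. S = 2/7xy + 2/7y^2 + 1/7y - 3/7.
  leading term xy: subtract (2/7y)·f_1 from 2/7xy + 2/7y^2 + 1/7y - 3/7 → 2/7y^2 + 1/7y - 3/7
  leading term y^2: no divisor's leading term divides it; move 2/7y^2 to the remainder.
  leading term y: no divisor's leading term divides it; move 1/7y to the remainder.
  leading term 1: no divisor's leading term divides it; move -3/7 to the remainder.
  remainder 2/7y^2 + 1/7y - 3/7 ≠ 0; add g_3 = 2/7y^2 + 1/7y - 3/7 to the basis.

S(f_1,g_3): leading monomials are coprime, so the S-polynomial reduces to 0 (Buchberger's first criterion).
S(f_2,g_3): leading monomials are coprime, so the S-polynomial reduces to 0 (Buchberger's first criterion).
Every S-polynomial of the final basis reduces to 0, so we have a Gröbner basis.
Inter-reduce: drop elements whose leading term is divisible by another's, tail-reduce, and make monic.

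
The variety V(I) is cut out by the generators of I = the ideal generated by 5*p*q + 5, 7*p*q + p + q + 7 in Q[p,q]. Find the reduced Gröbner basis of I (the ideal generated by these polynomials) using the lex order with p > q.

G = {p + q, q**2 - 1}

f_1 = 5*p*q + 5, LT = p*q.
f_2 = 7*p*q + p + q + 7, LT = p*q.

S(f_1,f_2): lcm = p*q. S = -1/7*p - 1/7*q.
  reduce S modulo (f_1, f_2):
  remainder -1/7*p - 1/7*q ≠ 0; add g_3 = -1/7*p - 1/7*q to the basis.

S(f_1,g_3): lcm = p*q. S = -q**2 + 1.
  reduce S modulo (f_1, f_2, g_3):
  remainder -q**2 + 1 ≠ 0; add g_4 = -q**2 + 1 to the basis.

The other S-polynomials (S(f_2,g_3), S(f_1,g_4), S(f_2,g_4), S(g_3,g_4)) all reduce to 0 modulo the current basis, so we have a Gröbner basis.
Inter-reduce: drop elements whose leading term is divisible by another's, tail-reduce, and make monic.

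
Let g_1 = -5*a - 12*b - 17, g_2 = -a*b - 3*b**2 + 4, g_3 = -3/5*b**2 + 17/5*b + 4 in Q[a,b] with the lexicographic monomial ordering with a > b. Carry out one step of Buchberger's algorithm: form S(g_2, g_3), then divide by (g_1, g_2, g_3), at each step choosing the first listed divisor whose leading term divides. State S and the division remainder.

S(g_2, g_3) = 17/3*a*b + 20/3*a + 3*b**3 - 4*b; remainder on division = 0.

lcm(LM(g_2), LM(g_3)) = a*b**2.
S = (lcm/LT(g_2))·g_2 − (lcm/LT(g_3))·g_3 = 17/3*a*b + 20/3*a + 3*b**3 - 4*b.
Reduce S modulo (g_1, g_2, g_3) in that order:
  leading term a*b: subtract (-17/15*b)·g_1 from 17/3*a*b + 20/3*a + 3*b**3 - 4*b → 20/3*a + 3*b**3 - 68/5*b**2 - 349/15*b
  leading term a: subtract (-4/3)·g_1 from 20/3*a + 3*b**3 - 68/5*b**2 - 349/15*b → 3*b**3 - 68/5*b**2 - 589/15*b - 68/3
  leading term b**3: subtract (-5*b)·g_3 from 3*b**3 - 68/5*b**2 - 589/15*b - 68/3 → 17/5*b**2 - 289/15*b - 68/3
  leading term b**2: subtract (-17/3)·g_3 from 17/5*b**2 - 289/15*b - 68/3 → 0
The remainder is 0, so this S-polynomial contributes no new basis element.
An S-polynomial is built so that the two leading terms cancel; whether anything survives reduction is exactly the Gröbner-basis criterion.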